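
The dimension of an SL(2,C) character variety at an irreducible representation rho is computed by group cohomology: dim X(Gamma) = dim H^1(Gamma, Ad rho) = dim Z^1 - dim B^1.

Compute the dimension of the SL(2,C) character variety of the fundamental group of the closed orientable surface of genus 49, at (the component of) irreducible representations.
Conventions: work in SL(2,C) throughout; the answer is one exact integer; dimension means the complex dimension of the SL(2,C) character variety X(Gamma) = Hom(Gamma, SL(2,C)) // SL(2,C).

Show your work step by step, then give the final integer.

The genus-49 surface group: 2g = 98 generators, one relator prod [a_i, b_i].
A cocycle assigns one sl_2 vector per generator subject to the relator condition d_2(z) = 0: dim of the unconstrained space is 3*2g = 294.
H^2 = coker(d_2) is dual to H^0 = 0 at irreducible rho (Poincare duality), so d_2 is onto: dim Z^1 = 291.
dim B^1 = 3 (coboundaries, injective at irreducible rho).
Hence dim X = 291 - 3 = 288.

288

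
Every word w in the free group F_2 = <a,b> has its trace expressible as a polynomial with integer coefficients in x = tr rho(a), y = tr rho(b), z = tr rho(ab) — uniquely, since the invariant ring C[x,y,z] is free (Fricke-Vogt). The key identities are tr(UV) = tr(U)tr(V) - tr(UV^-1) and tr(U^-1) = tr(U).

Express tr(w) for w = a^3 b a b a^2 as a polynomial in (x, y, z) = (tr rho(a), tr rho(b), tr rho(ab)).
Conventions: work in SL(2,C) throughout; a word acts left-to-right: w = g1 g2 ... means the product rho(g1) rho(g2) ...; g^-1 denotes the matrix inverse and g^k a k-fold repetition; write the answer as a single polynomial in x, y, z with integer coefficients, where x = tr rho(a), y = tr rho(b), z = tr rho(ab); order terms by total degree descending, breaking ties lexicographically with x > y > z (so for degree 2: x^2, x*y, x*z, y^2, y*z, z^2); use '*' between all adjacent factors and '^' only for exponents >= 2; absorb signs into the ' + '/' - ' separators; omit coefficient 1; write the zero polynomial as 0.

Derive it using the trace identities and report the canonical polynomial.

trace(b a b a) = trace(b a) trace(b a) - trace(1)   [split at a repeated b] = z^2 - 2
next, trace(b a b) = trace(b) trace(a b) - trace(a)   [square of b] = y*z - x
next, trace(b a b a^2) = trace(a) trace(b a b a) - trace(b a b)   [square of a] = x*z^2 - y*z - x
trace(a^2 b a b a) = trace(a) trace(b a b a^2) - trace(b a b a)   [square of a] = x^2*z^2 - x*y*z - x^2 - z^2 + 2
next, trace(a b a b a^3) = trace(a) trace(a^2 b a b a) - trace(a^2 b a b)   [square of a] = x^3*z^2 - x^2*y*z - x^3 - 2*x*z^2 + y*z + 3*x
trace(a^3 b a b a^2) = trace(a) trace(a b a b a^3) - trace(a b a b a^2)   [square of a] = x^4*z^2 - x^3*y*z - x^4 - 3*x^2*z^2 + 2*x*y*z + 4*x^2 + z^2 - 2

x^4*z^2 - x^3*y*z - x^4 - 3*x^2*z^2 + 2*x*y*z + 4*x^2 + z^2 - 2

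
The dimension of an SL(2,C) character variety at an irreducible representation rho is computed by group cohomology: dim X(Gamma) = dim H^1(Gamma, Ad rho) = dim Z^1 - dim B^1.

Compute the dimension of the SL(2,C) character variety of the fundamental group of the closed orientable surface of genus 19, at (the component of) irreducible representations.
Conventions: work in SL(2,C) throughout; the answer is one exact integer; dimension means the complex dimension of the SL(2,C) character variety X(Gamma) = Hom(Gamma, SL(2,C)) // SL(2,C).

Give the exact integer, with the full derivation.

108

pi_1 of the closed genus-19 surface has 38 generators bound by the single product-of-commutators relator.
A cocycle assigns one sl_2 vector per generator subject to the relator condition d_2(z) = 0: dim of the unconstrained space is 3*2g = 114.
H^2 = coker(d_2) is dual to H^0 = 0 at irreducible rho (Poincare duality), so d_2 is onto: dim Z^1 = 111.
dim B^1 = 3 (coboundaries, injective at irreducible rho).
dim H^1 = 111 - 3 = 108 = dim X.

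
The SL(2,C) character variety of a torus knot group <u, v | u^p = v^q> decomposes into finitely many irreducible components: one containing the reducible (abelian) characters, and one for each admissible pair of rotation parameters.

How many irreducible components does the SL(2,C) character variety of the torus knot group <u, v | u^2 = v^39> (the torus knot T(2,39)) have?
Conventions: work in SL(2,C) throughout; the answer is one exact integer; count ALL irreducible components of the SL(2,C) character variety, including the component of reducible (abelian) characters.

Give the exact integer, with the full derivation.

In the torus knot group T(2,39), u^2 = v^39 is central, so an irreducible representation sends it to +I or -I (Schur).
On an irreducible component, tr(u) is locked at 2*cos(pi*alpha/2) for some alpha in 1..1, and tr(v) at 2*cos(pi*beta/39) for some beta in 1..38.
u^2 = (-1)^alpha I and v^39 = (-1)^beta I must agree, so alpha and beta have equal parity.
Counting: 1 odd alphas x 19 odd betas + 0 even alphas x 19 even betas = 19 + 0 = 19.
Total: 19 irreducible-character components + 1 reducible (abelian) component = 20.

20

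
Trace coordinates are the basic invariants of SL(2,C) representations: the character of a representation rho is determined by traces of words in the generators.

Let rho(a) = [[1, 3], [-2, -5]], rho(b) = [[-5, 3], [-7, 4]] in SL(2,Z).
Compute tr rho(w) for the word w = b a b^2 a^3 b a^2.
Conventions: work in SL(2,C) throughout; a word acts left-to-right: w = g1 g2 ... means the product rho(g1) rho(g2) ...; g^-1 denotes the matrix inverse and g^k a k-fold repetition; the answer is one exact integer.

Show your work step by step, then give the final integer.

rho(b) = [[-5, 3], [-7, 4]]
... * rho(a) = [[1, 3], [-2, -5]]  ->  [[-11, -30], [-15, -41]]
... * rho(b) = [[-5, 3], [-7, 4]]  ->  [[265, -153], [362, -209]]
... * rho(b) = [[-5, 3], [-7, 4]]  ->  [[-254, 183], [-347, 250]]
... * rho(a) = [[1, 3], [-2, -5]]  ->  [[-620, -1677], [-847, -2291]]
... * rho(a) = [[1, 3], [-2, -5]]  ->  [[2734, 6525], [3735, 8914]]
... * rho(a) = [[1, 3], [-2, -5]]  ->  [[-10316, -24423], [-14093, -33365]]
... * rho(b) = [[-5, 3], [-7, 4]]  ->  [[222541, -128640], [304020, -175739]]
... * rho(a) = [[1, 3], [-2, -5]]  ->  [[479821, 1310823], [655498, 1790755]]
... * rho(a) = [[1, 3], [-2, -5]]  ->  [[-2141825, -5114652], [-2926012, -6987281]]
tr = -2141825 + -6987281 = -9129106

-9129106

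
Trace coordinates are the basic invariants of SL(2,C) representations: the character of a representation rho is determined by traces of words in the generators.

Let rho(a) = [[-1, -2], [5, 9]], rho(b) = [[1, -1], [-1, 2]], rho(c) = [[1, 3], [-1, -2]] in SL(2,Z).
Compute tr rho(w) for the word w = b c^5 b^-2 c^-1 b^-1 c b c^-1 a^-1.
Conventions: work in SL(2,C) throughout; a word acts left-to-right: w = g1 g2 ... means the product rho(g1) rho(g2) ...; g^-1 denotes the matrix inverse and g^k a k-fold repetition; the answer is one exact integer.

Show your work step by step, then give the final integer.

rho(b) = [[1, -1], [-1, 2]]
... * rho(c) = [[1, 3], [-1, -2]]  ->  [[2, 5], [-3, -7]]
... * rho(c) = [[1, 3], [-1, -2]]  ->  [[-3, -4], [4, 5]]
... * rho(c) = [[1, 3], [-1, -2]]  ->  [[1, -1], [-1, 2]]
... * rho(c) = [[1, 3], [-1, -2]]  ->  [[2, 5], [-3, -7]]
... * rho(c) = [[1, 3], [-1, -2]]  ->  [[-3, -4], [4, 5]]
... * rho(b^-1) = [[2, 1], [1, 1]]  ->  [[-10, -7], [13, 9]]
... * rho(b^-1) = [[2, 1], [1, 1]]  ->  [[-27, -17], [35, 22]]
... * rho(c^-1) = [[-2, -3], [1, 1]]  ->  [[37, 64], [-48, -83]]
... * rho(b^-1) = [[2, 1], [1, 1]]  ->  [[138, 101], [-179, -131]]
... * rho(c) = [[1, 3], [-1, -2]]  ->  [[37, 212], [-48, -275]]
... * rho(b) = [[1, -1], [-1, 2]]  ->  [[-175, 387], [227, -502]]
... * rho(c^-1) = [[-2, -3], [1, 1]]  ->  [[737, 912], [-956, -1183]]
... * rho(a^-1) = [[9, 2], [-5, -1]]  ->  [[2073, 562], [-2689, -729]]
tr = 2073 + -729 = 1344

1344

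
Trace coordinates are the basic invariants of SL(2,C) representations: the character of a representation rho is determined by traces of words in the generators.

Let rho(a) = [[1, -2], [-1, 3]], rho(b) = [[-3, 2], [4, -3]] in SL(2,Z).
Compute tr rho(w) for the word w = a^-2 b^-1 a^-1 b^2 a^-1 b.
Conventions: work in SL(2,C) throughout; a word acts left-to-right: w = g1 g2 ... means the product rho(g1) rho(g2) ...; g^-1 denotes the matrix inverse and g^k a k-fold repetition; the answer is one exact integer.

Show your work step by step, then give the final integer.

rho(a^-1) = [[3, 2], [1, 1]]
... * rho(a^-1) = [[3, 2], [1, 1]]  ->  [[11, 8], [4, 3]]
... * rho(b^-1) = [[-3, -2], [-4, -3]]  ->  [[-65, -46], [-24, -17]]
... * rho(a^-1) = [[3, 2], [1, 1]]  ->  [[-241, -176], [-89, -65]]
... * rho(b) = [[-3, 2], [4, -3]]  ->  [[19, 46], [7, 17]]
... * rho(b) = [[-3, 2], [4, -3]]  ->  [[127, -100], [47, -37]]
... * rho(a^-1) = [[3, 2], [1, 1]]  ->  [[281, 154], [104, 57]]
... * rho(b) = [[-3, 2], [4, -3]]  ->  [[-227, 100], [-84, 37]]
tr = -227 + 37 = -190

-190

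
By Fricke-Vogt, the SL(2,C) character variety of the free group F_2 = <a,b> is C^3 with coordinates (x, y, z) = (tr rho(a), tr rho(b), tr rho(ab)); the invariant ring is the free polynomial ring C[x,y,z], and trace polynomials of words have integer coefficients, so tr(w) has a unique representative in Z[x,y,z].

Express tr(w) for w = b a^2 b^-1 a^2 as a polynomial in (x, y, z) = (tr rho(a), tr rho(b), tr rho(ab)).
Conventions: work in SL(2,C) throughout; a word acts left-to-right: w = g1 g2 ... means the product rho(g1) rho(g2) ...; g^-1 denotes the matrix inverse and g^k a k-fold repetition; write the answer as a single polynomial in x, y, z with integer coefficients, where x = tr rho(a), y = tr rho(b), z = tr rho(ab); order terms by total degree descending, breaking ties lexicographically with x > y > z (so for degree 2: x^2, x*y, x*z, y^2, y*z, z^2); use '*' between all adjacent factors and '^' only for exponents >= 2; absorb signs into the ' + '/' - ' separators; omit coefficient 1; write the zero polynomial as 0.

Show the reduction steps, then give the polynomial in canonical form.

trace(b a^2) = trace(a) * trace(b a) - trace(b)  (reduce the a square) = x*z - y
trace(a^2 b a) = trace(a) * trace(b a^2) - trace(b a)  (reduce the a square) = x^2*z - x*y - z
trace(a^2 b a^2) = trace(a) * trace(a^2 b a) - trace(a^2 b)  (reduce the a square) = x^3*z - x^2*y - 2*x*z + y
next, trace(b a b a) = trace(b a) * trace(b a) - trace(1)  (split on b) = z^2 - 2
and trace(b a b) = trace(b) * trace(a b) - trace(a)  (reduce the b square) = y*z - x
trace(b a^2 b a) = trace(a) * trace(b a b a) - trace(b a b)  (reduce the a square) = x*z^2 - y*z - x
next, trace(a^2) = trace(a) * trace(a) - trace(1)  (reduce the a square) = x^2 - 2
next, trace(b a^2 b) = trace(b) * trace(a^2 b) - trace(a^2)  (reduce the b square) = x*y*z - x^2 - y^2 + 2
next, trace(a^2 b a^2 b) = trace(a) * trace(b a^2 b a) - trace(b a^2 b)  (reduce the a square) = x^2*z^2 - 2*x*y*z + y^2 - 2
next, trace(b a^2 b^-1 a^2) = trace(a^2 b a^2) * trace(b) - trace(a^2 b a^2 b)  (eliminate b^-1) = x^3*y*z - x^2*y^2 - x^2*z^2 + 2

x^3*y*z - x^2*y^2 - x^2*z^2 + 2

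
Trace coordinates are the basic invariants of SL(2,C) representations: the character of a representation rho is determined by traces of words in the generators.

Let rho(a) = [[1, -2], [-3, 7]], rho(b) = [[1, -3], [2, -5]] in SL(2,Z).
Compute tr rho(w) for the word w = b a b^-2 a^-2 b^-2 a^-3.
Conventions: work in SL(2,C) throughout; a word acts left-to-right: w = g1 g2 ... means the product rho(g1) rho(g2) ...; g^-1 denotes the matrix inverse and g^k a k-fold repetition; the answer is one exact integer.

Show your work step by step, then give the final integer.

2162404

rho(b) = [[1, -3], [2, -5]]
... * rho(a) = [[1, -2], [-3, 7]]  ->  [[10, -23], [17, -39]]
... * rho(b^-1) = [[-5, 3], [-2, 1]]  ->  [[-4, 7], [-7, 12]]
... * rho(b^-1) = [[-5, 3], [-2, 1]]  ->  [[6, -5], [11, -9]]
... * rho(a^-1) = [[7, 2], [3, 1]]  ->  [[27, 7], [50, 13]]
... * rho(a^-1) = [[7, 2], [3, 1]]  ->  [[210, 61], [389, 113]]
... * rho(b^-1) = [[-5, 3], [-2, 1]]  ->  [[-1172, 691], [-2171, 1280]]
... * rho(b^-1) = [[-5, 3], [-2, 1]]  ->  [[4478, -2825], [8295, -5233]]
... * rho(a^-1) = [[7, 2], [3, 1]]  ->  [[22871, 6131], [42366, 11357]]
... * rho(a^-1) = [[7, 2], [3, 1]]  ->  [[178490, 51873], [330633, 96089]]
... * rho(a^-1) = [[7, 2], [3, 1]]  ->  [[1405049, 408853], [2602698, 757355]]
tr = 1405049 + 757355 = 2162404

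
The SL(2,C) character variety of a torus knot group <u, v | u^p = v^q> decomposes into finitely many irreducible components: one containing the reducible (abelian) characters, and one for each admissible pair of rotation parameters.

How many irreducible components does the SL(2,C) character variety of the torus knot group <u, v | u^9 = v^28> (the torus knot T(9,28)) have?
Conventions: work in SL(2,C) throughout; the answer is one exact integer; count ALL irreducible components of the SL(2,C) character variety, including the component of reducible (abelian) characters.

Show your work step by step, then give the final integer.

109

For T(9,28): irreducibility forces the central element u^9 = v^28 to one of +I, -I.
This locks tr(u) to 2*cos(pi*alpha/9), alpha in 1..8, and tr(v) to 2*cos(pi*beta/28), beta in 1..27, on each component of irreducible characters.
The two central values (-1)^alpha I and (-1)^beta I must be the same matrix, so alpha and beta share a parity.
Counting: 4 odd alphas x 14 odd betas + 4 even alphas x 13 even betas = 56 + 52 = 108.
components with irreducible characters: 108; plus the single component of reducible (abelian) characters: total 109.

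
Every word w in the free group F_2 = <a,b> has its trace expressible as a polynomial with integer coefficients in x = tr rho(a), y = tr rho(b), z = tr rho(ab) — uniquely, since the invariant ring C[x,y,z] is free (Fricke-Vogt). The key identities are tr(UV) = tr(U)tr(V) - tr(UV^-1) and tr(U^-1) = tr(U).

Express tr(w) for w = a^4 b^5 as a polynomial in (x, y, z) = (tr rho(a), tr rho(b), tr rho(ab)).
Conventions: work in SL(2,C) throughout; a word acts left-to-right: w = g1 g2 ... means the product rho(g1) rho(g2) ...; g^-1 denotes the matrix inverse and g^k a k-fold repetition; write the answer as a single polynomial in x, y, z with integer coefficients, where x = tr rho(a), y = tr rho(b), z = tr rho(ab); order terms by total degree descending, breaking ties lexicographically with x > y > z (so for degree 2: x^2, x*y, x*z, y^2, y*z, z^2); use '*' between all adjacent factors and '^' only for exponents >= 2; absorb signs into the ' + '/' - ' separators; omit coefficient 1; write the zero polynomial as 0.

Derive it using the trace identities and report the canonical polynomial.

x^3*y^4*z - x^4*y^3 - x^2*y^5 - 3*x^3*y^2*z - 2*x*y^4*z + 2*x^4*y + 7*x^2*y^3 + y^5 + x^3*z + 6*x*y^2*z - 9*x^2*y - 5*y^3 - 2*x*z + 5*y

trace(b a b) = trace(b) * trace(a b) - trace(a)  (reduce the b square) = y*z - x
trace(b a b^2) = trace(b) * trace(b a b) - trace(b a)  (reduce the b square) = y^2*z - x*y - z
trace(a b^4) = trace(b) * trace(b a b^2) - trace(b a b)  (reduce the b square) = y^3*z - x*y^2 - 2*y*z + x
trace(b^5 a) = trace(b) * trace(a b^4) - trace(a b^3)  (reduce the b square) = y^4*z - x*y^3 - 3*y^2*z + 2*x*y + z
reduce: trace(b^2) = trace(b) * trace(b) - trace(1)  (reduce the b square) = y^2 - 2
so trace(b^3) = trace(b) * trace(b^2) - trace(b)  (reduce the b square) = y^3 - 3*y
trace(b^4) = trace(b) * trace(b^3) - trace(b^2)  (reduce the b square) = y^4 - 4*y^2 + 2
trace(b^5) = trace(b) * trace(b^4) - trace(b^3)  (reduce the b square) = y^5 - 5*y^3 + 5*y
trace(a b^5 a) = trace(a) * trace(b^5 a) - trace(b^5)  (reduce the a square) = x*y^4*z - x^2*y^3 - y^5 - 3*x*y^2*z + 2*x^2*y + 5*y^3 + x*z - 5*y
trace(a^2 b^5 a) = trace(a) * trace(a b^5 a) - trace(a b^5)  (reduce the a square) = x^2*y^4*z - x^3*y^3 - x*y^5 - 3*x^2*y^2*z - y^4*z + 2*x^3*y + 6*x*y^3 + x^2*z + 3*y^2*z - 7*x*y - z
so trace(a^4 b^5) = trace(a) * trace(a^2 b^5 a) - trace(a^2 b^5)  (reduce the a square) = x^3*y^4*z - x^4*y^3 - x^2*y^5 - 3*x^3*y^2*z - 2*x*y^4*z + 2*x^4*y + 7*x^2*y^3 + y^5 + x^3*z + 6*x*y^2*z - 9*x^2*y - 5*y^3 - 2*x*z + 5*y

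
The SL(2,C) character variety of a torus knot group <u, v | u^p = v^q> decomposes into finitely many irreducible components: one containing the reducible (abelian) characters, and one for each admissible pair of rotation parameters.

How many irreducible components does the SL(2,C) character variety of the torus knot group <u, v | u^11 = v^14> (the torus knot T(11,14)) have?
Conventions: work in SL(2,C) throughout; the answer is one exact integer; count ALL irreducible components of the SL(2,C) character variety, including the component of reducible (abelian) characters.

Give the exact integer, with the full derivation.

66

Gamma = < u, v | u^11 = v^14 > (torus knot T(11,14)); the central element u^11 = v^14 acts as +I or -I in any irreducible SL(2,C) representation.
So on each irreducible component the traces are pinned: tr(u) = 2*cos(pi*alpha/11) with 1 <= alpha <= 10, tr(v) = 2*cos(pi*beta/14) with 1 <= beta <= 13.
Consistency of u^11 = (-1)^alpha I with v^14 = (-1)^beta I forces alpha = beta (mod 2).
Counting: 5 odd alphas x 7 odd betas + 5 even alphas x 6 even betas = 35 + 30 = 65.
That is 65 components of irreducible characters, and with the reducible (abelian) component the total is 66.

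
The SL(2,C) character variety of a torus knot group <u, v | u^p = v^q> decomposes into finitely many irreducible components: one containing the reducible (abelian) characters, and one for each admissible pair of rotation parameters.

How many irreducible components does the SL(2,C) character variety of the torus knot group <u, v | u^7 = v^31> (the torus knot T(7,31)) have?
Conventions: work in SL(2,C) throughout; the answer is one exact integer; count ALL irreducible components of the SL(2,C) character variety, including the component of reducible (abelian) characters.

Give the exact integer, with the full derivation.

For T(7,31): irreducibility forces the central element u^7 = v^31 to one of +I, -I.
This locks tr(u) to 2*cos(pi*alpha/7), alpha in 1..6, and tr(v) to 2*cos(pi*beta/31), beta in 1..30, on each component of irreducible characters.
Consistency of u^7 = (-1)^alpha I with v^31 = (-1)^beta I forces alpha = beta (mod 2).
Counting: 3 odd alphas x 15 odd betas + 3 even alphas x 15 even betas = 45 + 45 = 90.
That is 90 components of irreducible characters, and with the reducible (abelian) component the total is 91.

91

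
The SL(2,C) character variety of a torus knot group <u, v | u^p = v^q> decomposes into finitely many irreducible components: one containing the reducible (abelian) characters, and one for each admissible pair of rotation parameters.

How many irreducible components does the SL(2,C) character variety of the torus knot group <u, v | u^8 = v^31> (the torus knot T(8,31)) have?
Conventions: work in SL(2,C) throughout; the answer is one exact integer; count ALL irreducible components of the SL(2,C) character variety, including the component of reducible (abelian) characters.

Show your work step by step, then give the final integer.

In the torus knot group T(8,31), u^8 = v^31 is central, so an irreducible representation sends it to +I or -I (Schur).
On an irreducible component, tr(u) is locked at 2*cos(pi*alpha/8) for some alpha in 1..7, and tr(v) at 2*cos(pi*beta/31) for some beta in 1..30.
u^8 = (-1)^alpha I and v^31 = (-1)^beta I must agree, so alpha and beta have equal parity.
count pairs: odd alpha (4 choices) x odd beta (15), plus even alpha (3) x even beta (15): 4*15 + 3*15 = 105.
components with irreducible characters: 105; plus the single component of reducible (abelian) characters: total 106.

106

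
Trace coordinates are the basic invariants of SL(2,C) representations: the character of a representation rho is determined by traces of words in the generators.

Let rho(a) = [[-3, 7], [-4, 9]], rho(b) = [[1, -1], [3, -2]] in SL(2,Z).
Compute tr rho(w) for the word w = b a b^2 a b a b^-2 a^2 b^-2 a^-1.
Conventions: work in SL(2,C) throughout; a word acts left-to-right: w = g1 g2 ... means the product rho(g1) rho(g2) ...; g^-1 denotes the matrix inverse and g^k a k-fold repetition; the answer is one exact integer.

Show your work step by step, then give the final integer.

rho(b) = [[1, -1], [3, -2]]
... * rho(a) = [[-3, 7], [-4, 9]]  ->  [[1, -2], [-1, 3]]
... * rho(b) = [[1, -1], [3, -2]]  ->  [[-5, 3], [8, -5]]
... * rho(b) = [[1, -1], [3, -2]]  ->  [[4, -1], [-7, 2]]
... * rho(a) = [[-3, 7], [-4, 9]]  ->  [[-8, 19], [13, -31]]
... * rho(b) = [[1, -1], [3, -2]]  ->  [[49, -30], [-80, 49]]
... * rho(a) = [[-3, 7], [-4, 9]]  ->  [[-27, 73], [44, -119]]
... * rho(b^-1) = [[-2, 1], [-3, 1]]  ->  [[-165, 46], [269, -75]]
... * rho(b^-1) = [[-2, 1], [-3, 1]]  ->  [[192, -119], [-313, 194]]
... * rho(a) = [[-3, 7], [-4, 9]]  ->  [[-100, 273], [163, -445]]
... * rho(a) = [[-3, 7], [-4, 9]]  ->  [[-792, 1757], [1291, -2864]]
... * rho(b^-1) = [[-2, 1], [-3, 1]]  ->  [[-3687, 965], [6010, -1573]]
... * rho(b^-1) = [[-2, 1], [-3, 1]]  ->  [[4479, -2722], [-7301, 4437]]
... * rho(a^-1) = [[9, -7], [4, -3]]  ->  [[29423, -23187], [-47961, 37796]]
tr = 29423 + 37796 = 67219

67219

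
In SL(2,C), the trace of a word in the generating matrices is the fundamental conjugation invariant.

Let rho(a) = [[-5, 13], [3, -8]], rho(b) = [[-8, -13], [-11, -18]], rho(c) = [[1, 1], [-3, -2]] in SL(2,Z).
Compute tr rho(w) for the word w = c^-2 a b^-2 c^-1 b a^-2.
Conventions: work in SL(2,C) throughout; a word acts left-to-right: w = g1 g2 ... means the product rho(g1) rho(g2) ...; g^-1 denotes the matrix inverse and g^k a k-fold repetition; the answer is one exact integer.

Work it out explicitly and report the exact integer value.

133570472

rho(c^-1) = [[-2, -1], [3, 1]]
... * rho(c^-1) = [[-2, -1], [3, 1]]  ->  [[1, 1], [-3, -2]]
... * rho(a) = [[-5, 13], [3, -8]]  ->  [[-2, 5], [9, -23]]
... * rho(b^-1) = [[-18, 13], [11, -8]]  ->  [[91, -66], [-415, 301]]
... * rho(b^-1) = [[-18, 13], [11, -8]]  ->  [[-2364, 1711], [10781, -7803]]
... * rho(c^-1) = [[-2, -1], [3, 1]]  ->  [[9861, 4075], [-44971, -18584]]
... * rho(b) = [[-8, -13], [-11, -18]]  ->  [[-123713, -201543], [564192, 919135]]
... * rho(a^-1) = [[-8, -13], [-3, -5]]  ->  [[1594333, 2615984], [-7270941, -11930171]]
... * rho(a^-1) = [[-8, -13], [-3, -5]]  ->  [[-20602616, -33806249], [93958041, 154173088]]
tr = -20602616 + 154173088 = 133570472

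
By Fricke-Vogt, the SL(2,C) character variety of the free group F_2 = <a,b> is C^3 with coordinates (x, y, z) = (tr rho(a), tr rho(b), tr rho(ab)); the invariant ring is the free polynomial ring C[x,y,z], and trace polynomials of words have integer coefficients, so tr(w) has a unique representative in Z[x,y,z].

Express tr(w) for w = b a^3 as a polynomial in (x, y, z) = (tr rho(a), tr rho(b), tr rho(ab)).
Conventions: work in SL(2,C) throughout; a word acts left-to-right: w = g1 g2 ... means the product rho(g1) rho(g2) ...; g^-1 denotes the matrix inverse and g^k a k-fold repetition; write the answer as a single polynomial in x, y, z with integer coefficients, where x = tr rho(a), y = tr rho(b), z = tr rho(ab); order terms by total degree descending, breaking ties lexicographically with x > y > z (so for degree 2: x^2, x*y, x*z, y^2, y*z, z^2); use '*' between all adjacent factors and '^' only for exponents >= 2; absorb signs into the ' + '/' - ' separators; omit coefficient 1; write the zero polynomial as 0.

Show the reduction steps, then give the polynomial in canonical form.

reduce: tr(a b a) = tr(a) * tr(b a) - tr(b) = x*z - y
tr(b a^3) = tr(a) * tr(a b a) - tr(a b) = x^2*z - x*y - z

x^2*z - x*y - z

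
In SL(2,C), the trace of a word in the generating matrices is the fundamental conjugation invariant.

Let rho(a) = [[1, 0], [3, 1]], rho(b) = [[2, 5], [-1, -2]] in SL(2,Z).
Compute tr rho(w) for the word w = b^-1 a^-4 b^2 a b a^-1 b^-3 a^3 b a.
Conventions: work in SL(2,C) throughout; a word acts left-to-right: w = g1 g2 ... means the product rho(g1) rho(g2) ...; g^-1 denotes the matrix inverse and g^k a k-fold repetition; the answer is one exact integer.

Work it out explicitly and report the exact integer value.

rho(b^-1) = [[-2, -5], [1, 2]]
... * rho(a^-1) = [[1, 0], [-3, 1]]  ->  [[13, -5], [-5, 2]]
... * rho(a^-1) = [[1, 0], [-3, 1]]  ->  [[28, -5], [-11, 2]]
... * rho(a^-1) = [[1, 0], [-3, 1]]  ->  [[43, -5], [-17, 2]]
... * rho(a^-1) = [[1, 0], [-3, 1]]  ->  [[58, -5], [-23, 2]]
... * rho(b) = [[2, 5], [-1, -2]]  ->  [[121, 300], [-48, -119]]
... * rho(b) = [[2, 5], [-1, -2]]  ->  [[-58, 5], [23, -2]]
... * rho(a) = [[1, 0], [3, 1]]  ->  [[-43, 5], [17, -2]]
... * rho(b) = [[2, 5], [-1, -2]]  ->  [[-91, -225], [36, 89]]
... * rho(a^-1) = [[1, 0], [-3, 1]]  ->  [[584, -225], [-231, 89]]
... * rho(b^-1) = [[-2, -5], [1, 2]]  ->  [[-1393, -3370], [551, 1333]]
... * rho(b^-1) = [[-2, -5], [1, 2]]  ->  [[-584, 225], [231, -89]]
... * rho(b^-1) = [[-2, -5], [1, 2]]  ->  [[1393, 3370], [-551, -1333]]
... * rho(a) = [[1, 0], [3, 1]]  ->  [[11503, 3370], [-4550, -1333]]
... * rho(a) = [[1, 0], [3, 1]]  ->  [[21613, 3370], [-8549, -1333]]
... * rho(a) = [[1, 0], [3, 1]]  ->  [[31723, 3370], [-12548, -1333]]
... * rho(b) = [[2, 5], [-1, -2]]  ->  [[60076, 151875], [-23763, -60074]]
... * rho(a) = [[1, 0], [3, 1]]  ->  [[515701, 151875], [-203985, -60074]]
tr = 515701 + -60074 = 455627

455627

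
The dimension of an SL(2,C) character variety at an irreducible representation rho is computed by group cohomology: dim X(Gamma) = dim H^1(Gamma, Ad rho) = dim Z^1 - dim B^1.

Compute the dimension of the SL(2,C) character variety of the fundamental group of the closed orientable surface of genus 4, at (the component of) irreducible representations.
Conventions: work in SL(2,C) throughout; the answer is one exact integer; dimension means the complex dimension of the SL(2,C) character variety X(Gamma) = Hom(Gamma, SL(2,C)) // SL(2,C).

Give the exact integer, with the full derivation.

Gamma = pi_1(Sigma_4) = < a_1, b_1, ..., a_4, b_4 | prod [a_i, b_i] > has 2g = 8 generators and 1 relator.
A cocycle assigns one sl_2 vector per generator subject to the relator condition d_2(z) = 0: dim of the unconstrained space is 3*2g = 24.
H^2 = coker(d_2) is dual to H^0 = 0 at irreducible rho (Poincare duality), so d_2 is onto: dim Z^1 = 21.
As always at irreducible rho, dim B^1 = 3.
Hence dim X = 21 - 3 = 18.

18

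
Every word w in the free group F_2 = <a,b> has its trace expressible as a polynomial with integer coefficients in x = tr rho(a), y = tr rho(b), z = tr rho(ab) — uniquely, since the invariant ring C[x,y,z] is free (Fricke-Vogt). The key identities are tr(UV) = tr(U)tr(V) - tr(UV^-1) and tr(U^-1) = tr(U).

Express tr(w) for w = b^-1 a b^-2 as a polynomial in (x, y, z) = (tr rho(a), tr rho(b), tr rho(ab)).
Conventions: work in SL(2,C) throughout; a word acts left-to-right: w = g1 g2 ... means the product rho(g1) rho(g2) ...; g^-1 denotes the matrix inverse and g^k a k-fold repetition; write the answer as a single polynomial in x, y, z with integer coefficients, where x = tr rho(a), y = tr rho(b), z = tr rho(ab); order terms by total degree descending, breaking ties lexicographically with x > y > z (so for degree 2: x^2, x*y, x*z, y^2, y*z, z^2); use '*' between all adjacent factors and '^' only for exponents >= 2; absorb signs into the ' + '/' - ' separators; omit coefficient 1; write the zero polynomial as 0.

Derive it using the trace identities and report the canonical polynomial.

trace(a b^-1) = trace(a)*trace(b) - trace(a b)   [inverse elimination on b] = x*y - z
reduce: trace(a b^-2) = trace(a b^-1)*trace(b) - trace(a)   [inverse elimination on b] = x*y^2 - y*z - x
so trace(b^-1 a b^-2) = trace(a b^-2)*trace(b) - trace(a b^-1)   [inverse elimination on b] = x*y^3 - y^2*z - 2*x*y + z

x*y^3 - y^2*z - 2*x*y + z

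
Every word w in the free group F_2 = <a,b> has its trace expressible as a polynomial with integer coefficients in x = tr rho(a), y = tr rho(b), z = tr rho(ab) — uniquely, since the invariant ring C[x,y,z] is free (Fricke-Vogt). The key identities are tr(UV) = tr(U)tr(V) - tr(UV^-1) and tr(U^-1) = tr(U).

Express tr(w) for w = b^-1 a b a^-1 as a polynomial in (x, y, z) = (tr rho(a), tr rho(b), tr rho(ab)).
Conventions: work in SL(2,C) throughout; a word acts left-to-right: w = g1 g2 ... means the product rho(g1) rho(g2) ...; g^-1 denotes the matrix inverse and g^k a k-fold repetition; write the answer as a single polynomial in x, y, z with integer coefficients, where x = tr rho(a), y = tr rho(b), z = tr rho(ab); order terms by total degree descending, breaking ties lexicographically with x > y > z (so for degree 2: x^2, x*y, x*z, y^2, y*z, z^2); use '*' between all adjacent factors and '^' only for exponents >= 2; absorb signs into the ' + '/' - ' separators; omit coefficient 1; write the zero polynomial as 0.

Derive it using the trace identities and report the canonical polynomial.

-x*y*z + x^2 + y^2 + z^2 - 2

trace(b a b) = trace(b) trace(a b) - trace(a)  (reduce the b square) = y*z - x
apply: trace(b a b a) = trace(b a) trace(b a) - trace(1)  (split on b) = z^2 - 2
apply: trace(a b a^-1 b) = trace(b a b) trace(a) - trace(b a b a)  (eliminate a^-1) = x*y*z - x^2 - z^2 + 2
apply: trace(b^-1 a b a^-1) = trace(a b a^-1) trace(b) - trace(a b a^-1 b)  (eliminate b^-1) = -x*y*z + x^2 + y^2 + z^2 - 2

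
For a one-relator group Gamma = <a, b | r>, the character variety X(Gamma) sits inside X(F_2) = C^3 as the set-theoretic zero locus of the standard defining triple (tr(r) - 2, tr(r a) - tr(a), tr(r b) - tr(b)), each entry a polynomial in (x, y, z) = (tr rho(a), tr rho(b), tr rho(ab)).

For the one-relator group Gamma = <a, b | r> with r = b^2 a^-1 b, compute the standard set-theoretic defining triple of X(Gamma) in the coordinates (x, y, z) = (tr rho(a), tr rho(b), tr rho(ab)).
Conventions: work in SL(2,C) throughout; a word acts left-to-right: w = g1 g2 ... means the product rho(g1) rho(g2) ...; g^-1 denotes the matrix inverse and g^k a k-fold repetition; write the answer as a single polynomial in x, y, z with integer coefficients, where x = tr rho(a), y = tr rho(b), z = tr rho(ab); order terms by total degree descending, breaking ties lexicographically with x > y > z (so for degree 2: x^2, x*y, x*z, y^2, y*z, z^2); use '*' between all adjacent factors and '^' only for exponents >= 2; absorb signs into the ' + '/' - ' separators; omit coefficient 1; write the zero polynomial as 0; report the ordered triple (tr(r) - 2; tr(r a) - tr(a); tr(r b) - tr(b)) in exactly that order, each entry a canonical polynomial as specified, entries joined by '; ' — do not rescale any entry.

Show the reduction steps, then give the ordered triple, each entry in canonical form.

so tr(b^2) = tr(b)*tr(b) - tr(1)  (reduce the b square) = y^2 - 2
tr(b^3) = tr(b)*tr(b^2) - tr(b)  (reduce the b square) = y^3 - 3*y
so tr(a b^2) = tr(b)*tr(a b) - tr(a)  (reduce the b square) = y*z - x
tr(b^3 a) = tr(b)*tr(a b^2) - tr(a b)  (reduce the b square) = y^2*z - x*y - z
tr(b^2 a^-1 b) = tr(b^3)*tr(a) - tr(b^3 a)  (eliminate a^-1) = x*y^3 - y^2*z - 2*x*y + z
tr(a b a b) = tr(b a)*tr(b a) - tr(1)   [split at a repeated b] = z^2 - 2
so tr(a b a) = tr(a)*tr(b a) - tr(b)   [square of a] = x*z - y
tr(b a b^2 a) = tr(b)*tr(a b a b) - tr(a b a)   [square of b] = y*z^2 - x*z - y
reduce: tr(b^2 a^-1 b a) = tr(b a b^2)*tr(a) - tr(b a b^2 a)   [inverse elimination on a] = x*y^2*z - x^2*y - y*z^2 + y
reduce: tr(b^4) = tr(b)*tr(b^3) - tr(b^2) = y^4 - 4*y^2 + 2
reduce: tr(b^4 a) = tr(b)*tr(b a b^2) - tr(b a b) = y^3*z - x*y^2 - 2*y*z + x
tr(b^2 a^-1 b^2) = tr(b^4)*tr(a) - tr(b^4 a) = x*y^4 - y^3*z - 3*x*y^2 + 2*y*z + x
assemble the triple (tr(r) - 2; tr(r a) - x; tr(r b) - y)

x*y^3 - y^2*z - 2*x*y + z - 2; x*y^2*z - x^2*y - y*z^2 - x + y; x*y^4 - y^3*z - 3*x*y^2 + 2*y*z + x - y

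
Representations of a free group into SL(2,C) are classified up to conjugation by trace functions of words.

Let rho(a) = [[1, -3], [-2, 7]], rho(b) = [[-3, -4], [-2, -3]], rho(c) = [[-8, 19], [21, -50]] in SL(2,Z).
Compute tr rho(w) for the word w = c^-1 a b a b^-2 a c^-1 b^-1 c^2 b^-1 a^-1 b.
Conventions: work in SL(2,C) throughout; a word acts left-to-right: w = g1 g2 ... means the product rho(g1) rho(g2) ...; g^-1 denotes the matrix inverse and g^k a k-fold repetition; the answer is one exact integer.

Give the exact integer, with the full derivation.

-29926538755

rho(c^-1) = [[-50, -19], [-21, -8]]
... * rho(a) = [[1, -3], [-2, 7]]  ->  [[-12, 17], [-5, 7]]
... * rho(b) = [[-3, -4], [-2, -3]]  ->  [[2, -3], [1, -1]]
... * rho(a) = [[1, -3], [-2, 7]]  ->  [[8, -27], [3, -10]]
... * rho(b^-1) = [[-3, 4], [2, -3]]  ->  [[-78, 113], [-29, 42]]
... * rho(b^-1) = [[-3, 4], [2, -3]]  ->  [[460, -651], [171, -242]]
... * rho(a) = [[1, -3], [-2, 7]]  ->  [[1762, -5937], [655, -2207]]
... * rho(c^-1) = [[-50, -19], [-21, -8]]  ->  [[36577, 14018], [13597, 5211]]
... * rho(b^-1) = [[-3, 4], [2, -3]]  ->  [[-81695, 104254], [-30369, 38755]]
... * rho(c) = [[-8, 19], [21, -50]]  ->  [[2842894, -6764905], [1056807, -2514761]]
... * rho(c) = [[-8, 19], [21, -50]]  ->  [[-164806157, 392260236], [-61264437, 145817383]]
... * rho(b^-1) = [[-3, 4], [2, -3]]  ->  [[1278938943, -1836005336], [475428077, -682509897]]
... * rho(a^-1) = [[7, 3], [2, 1]]  ->  [[5280561929, 2000811493], [1962976745, 743774334]]
... * rho(b) = [[-3, -4], [-2, -3]]  ->  [[-19843308773, -27124682195], [-7376478903, -10083229982]]
tr = -19843308773 + -10083229982 = -29926538755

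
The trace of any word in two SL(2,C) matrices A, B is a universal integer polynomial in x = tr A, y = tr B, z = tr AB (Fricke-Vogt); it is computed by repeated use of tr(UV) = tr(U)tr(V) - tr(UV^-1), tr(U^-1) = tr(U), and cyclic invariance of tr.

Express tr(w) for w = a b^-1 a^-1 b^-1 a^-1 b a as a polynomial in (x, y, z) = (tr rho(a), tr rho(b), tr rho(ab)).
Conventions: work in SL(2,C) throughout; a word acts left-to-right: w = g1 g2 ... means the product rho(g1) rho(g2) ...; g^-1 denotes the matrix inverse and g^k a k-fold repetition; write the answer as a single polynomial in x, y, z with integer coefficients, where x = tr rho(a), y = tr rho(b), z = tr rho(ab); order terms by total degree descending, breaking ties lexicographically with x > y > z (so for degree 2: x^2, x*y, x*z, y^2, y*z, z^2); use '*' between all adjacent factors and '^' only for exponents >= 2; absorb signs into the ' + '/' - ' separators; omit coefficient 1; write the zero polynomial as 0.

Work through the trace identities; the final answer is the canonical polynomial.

-x^2*y*z^2 + x^3*z + x*y^2*z + x*z^3 - 4*x*z + y

so tr(a b^-1) = tr(a)*tr(b) - tr(a b)   [inverse elimination on b] = x*y - z
reduce: tr(a b a) = tr(a)*tr(b a) - tr(b)   [square of a] = x*z - y
tr(a b a b) = tr(b a)*tr(b a) - tr(1)   [split at a repeated b] = z^2 - 2
tr(b^-1 a b a) = tr(a b a)*tr(b) - tr(a b a b)   [inverse elimination on b] = x*y*z - y^2 - z^2 + 2
tr(a b a^2) = tr(a)*tr(a b a) - tr(a b)   [square of a] = x^2*z - x*y - z
reduce: tr(b a b) = tr(b)*tr(a b) - tr(a)   [square of b] = y*z - x
so tr(b a^2 b a) = tr(a)*tr(b a b a) - tr(b a b)   [square of a] = x*z^2 - y*z - x
tr(a^2) = tr(a)*tr(a) - tr(1)   [square of a] = x^2 - 2
so tr(b a^2 b) = tr(b)*tr(a^2 b) - tr(a^2)   [square of b] = x*y*z - x^2 - y^2 + 2
so tr(a b a^2 b a) = tr(a)*tr(b a^2 b a) - tr(b a^2 b)   [square of a] = x^2*z^2 - 2*x*y*z + y^2 - 2
tr(b a b a b a) = tr(a b)*tr(a b a b) - tr(a^-1 b^-1)   [split at a repeated a] = z^3 - 3*z
reduce: tr(b a b a b) = tr(b)*tr(a b a b) - tr(a b a)   [square of b] = y*z^2 - x*z - y
so tr(a b a^2 b a b) = tr(a)*tr(b a b a b a) - tr(b a b a b)   [square of a] = x*z^3 - y*z^2 - 2*x*z + y
tr(b^-1 a b a^2 b a) = tr(a b a^2 b a)*tr(b) - tr(a b a^2 b a b)   [inverse elimination on b] = x^2*y*z^2 - 2*x*y^2*z - x*z^3 + y^3 + y*z^2 + 2*x*z - 3*y
reduce: tr(a^-1 b^-1 a b a^2 b) = tr(b^-1 a b a^2 b)*tr(a) - tr(b^-1 a b a^2 b a)   [inverse elimination on a] = -x^2*y*z^2 + x^3*z + 2*x*y^2*z + x*z^3 - x^2*y - y^3 - y*z^2 - 3*x*z + 3*y
so tr(b a^2 b^-1 a^-1 b^-1 a) = tr(a^-1 b^-1 a b a^2)*tr(b) - tr(a^-1 b^-1 a b a^2 b)   [inverse elimination on b] = x^2*y*z^2 - x^3*z - x*y^2*z - x*z^3 + x^2*y + 3*x*z - y
so tr(a b^-1 a^-1 b^-1 a^-1 b a) = tr(b a^2 b^-1 a^-1 b^-1)*tr(a) - tr(b a^2 b^-1 a^-1 b^-1 a)   [inverse elimination on a] = -x^2*y*z^2 + x^3*z + x*y^2*z + x*z^3 - 4*x*z + y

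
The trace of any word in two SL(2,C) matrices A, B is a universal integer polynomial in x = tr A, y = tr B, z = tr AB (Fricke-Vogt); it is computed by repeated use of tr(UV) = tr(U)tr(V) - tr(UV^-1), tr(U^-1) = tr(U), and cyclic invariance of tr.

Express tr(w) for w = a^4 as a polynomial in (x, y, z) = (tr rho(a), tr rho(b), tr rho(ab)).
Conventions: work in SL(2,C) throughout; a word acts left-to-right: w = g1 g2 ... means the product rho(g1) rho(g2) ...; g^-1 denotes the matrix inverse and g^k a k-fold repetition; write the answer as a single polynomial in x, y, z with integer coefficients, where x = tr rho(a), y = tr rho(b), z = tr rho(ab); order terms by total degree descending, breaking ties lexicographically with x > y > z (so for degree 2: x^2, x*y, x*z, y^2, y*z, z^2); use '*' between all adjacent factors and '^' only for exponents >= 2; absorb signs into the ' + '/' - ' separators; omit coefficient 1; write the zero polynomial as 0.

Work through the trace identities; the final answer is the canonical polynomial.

x^4 - 4*x^2 + 2

trace(a^2) = trace(a) * trace(a) - trace(1)   [square of a] = x^2 - 2
and trace(a^3) = trace(a) * trace(a^2) - trace(a)   [square of a] = x^3 - 3*x
and trace(a^4) = trace(a) * trace(a^3) - trace(a^2)   [square of a] = x^4 - 4*x^2 + 2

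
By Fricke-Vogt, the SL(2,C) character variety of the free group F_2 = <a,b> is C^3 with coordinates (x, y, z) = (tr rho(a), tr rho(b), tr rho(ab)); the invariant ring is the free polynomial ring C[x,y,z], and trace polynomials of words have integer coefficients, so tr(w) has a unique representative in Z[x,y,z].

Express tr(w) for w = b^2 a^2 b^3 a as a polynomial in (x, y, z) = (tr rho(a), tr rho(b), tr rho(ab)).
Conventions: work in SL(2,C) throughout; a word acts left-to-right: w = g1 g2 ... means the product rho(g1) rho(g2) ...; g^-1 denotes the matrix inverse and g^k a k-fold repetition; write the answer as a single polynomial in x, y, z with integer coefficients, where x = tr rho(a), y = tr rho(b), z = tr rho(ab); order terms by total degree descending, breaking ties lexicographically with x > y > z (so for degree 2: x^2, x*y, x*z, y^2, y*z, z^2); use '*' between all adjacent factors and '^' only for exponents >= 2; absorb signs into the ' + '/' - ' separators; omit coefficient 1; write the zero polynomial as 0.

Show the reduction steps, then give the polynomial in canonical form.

tr(a b a b) = tr(b a) * tr(b a) - tr(1)   [split at a repeated b] = z^2 - 2
and tr(a b a) = tr(a) * tr(b a) - tr(b)   [square of a] = x*z - y
tr(b a b a b) = tr(b) * tr(a b a b) - tr(a b a)   [square of b] = y*z^2 - x*z - y
tr(b^3 a b a) = tr(b) * tr(b a b a b) - tr(b a b a)   [square of b] = y^2*z^2 - x*y*z - y^2 - z^2 + 2
next, tr(b a b) = tr(b) * tr(a b) - tr(a)   [square of b] = y*z - x
tr(a b^3) = tr(b) * tr(b a b) - tr(b a)   [square of b] = y^2*z - x*y - z
and tr(b^3 a b) = tr(b) * tr(a b^3) - tr(a b^2)   [square of b] = y^3*z - x*y^2 - 2*y*z + x
and tr(a^2 b^3 a b) = tr(a) * tr(b^3 a b a) - tr(b^3 a b)   [square of a] = x*y^2*z^2 - x^2*y*z - y^3*z - x*z^2 + 2*y*z + x
tr(b^2) = tr(b) * tr(b) - tr(1)   [square of b] = y^2 - 2
tr(a^2 b^2) = tr(a) * tr(b^2 a) - tr(b^2)   [square of a] = x*y*z - x^2 - y^2 + 2
tr(a b^3 a) = tr(b) * tr(a^2 b^2) - tr(a^2 b)   [square of b] = x*y^2*z - x^2*y - y^3 - x*z + 3*y
tr(a^2 b^3 a) = tr(a) * tr(a b^3 a) - tr(a b^3)   [square of a] = x^2*y^2*z - x^3*y - x*y^3 - x^2*z - y^2*z + 4*x*y + z
tr(b^2 a^2 b^3 a) = tr(b) * tr(a^2 b^3 a b) - tr(a^2 b^3 a)   [square of b] = x*y^3*z^2 - 2*x^2*y^2*z - y^4*z + x^3*y + x*y^3 - x*y*z^2 + x^2*z + 3*y^2*z - 3*x*y - z

x*y^3*z^2 - 2*x^2*y^2*z - y^4*z + x^3*y + x*y^3 - x*y*z^2 + x^2*z + 3*y^2*z - 3*x*y - z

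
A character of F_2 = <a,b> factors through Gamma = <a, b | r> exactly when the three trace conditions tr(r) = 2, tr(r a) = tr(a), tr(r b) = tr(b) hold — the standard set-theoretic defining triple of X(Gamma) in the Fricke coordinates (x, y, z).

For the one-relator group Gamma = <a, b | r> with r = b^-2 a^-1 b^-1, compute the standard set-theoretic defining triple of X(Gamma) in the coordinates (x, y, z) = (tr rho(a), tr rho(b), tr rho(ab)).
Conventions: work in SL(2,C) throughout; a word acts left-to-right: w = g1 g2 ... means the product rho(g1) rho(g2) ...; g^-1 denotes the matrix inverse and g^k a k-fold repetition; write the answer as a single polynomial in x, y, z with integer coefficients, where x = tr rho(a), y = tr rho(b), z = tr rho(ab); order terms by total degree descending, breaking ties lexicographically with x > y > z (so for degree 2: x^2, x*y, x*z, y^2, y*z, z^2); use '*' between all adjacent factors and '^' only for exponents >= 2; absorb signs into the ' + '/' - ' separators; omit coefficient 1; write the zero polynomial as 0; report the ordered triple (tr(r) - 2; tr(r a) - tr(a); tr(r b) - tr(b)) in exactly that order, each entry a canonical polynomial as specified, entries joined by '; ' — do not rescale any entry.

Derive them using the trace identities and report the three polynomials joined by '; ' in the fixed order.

y^2*z - x*y - z - 2; x*y^2*z - x^2*y - y*z^2 - x + y; y*z - x - y

trace(b^-1) = trace(b) = y
so trace(b^-1 a) = trace(a)*trace(b) - trace(a b)   [inverse elimination on b] = x*y - z
trace(a^-1 b^-1) = trace(b^-1)*trace(a) - trace(b^-1 a)   [inverse elimination on a] = z
trace(b^-2 a^-1) = trace(a^-1 b^-1)*trace(b) - trace(a^-1)   [inverse elimination on b] = y*z - x
so trace(b^-2 a^-1 b^-1) = trace(b^-2 a^-1)*trace(b) - trace(b^-2 a^-1 b)   [inverse elimination on b] = y^2*z - x*y - z
trace(b^-2 a) = trace(b^-1 a)*trace(b) - trace(b^-1 a b) = x*y^2 - y*z - x
trace(b^-1 a b^-2) = trace(b^-2 a)*trace(b) - trace(b^-2 a b) = x*y^3 - y^2*z - 2*x*y + z
so trace(a^2) = trace(a)*trace(a) - trace(1) = x^2 - 2
trace(a^2 b) = trace(a)*trace(b a) - trace(b) = x*z - y
trace(a b^-1 a) = trace(a^2)*trace(b) - trace(a^2 b) = x^2*y - x*z - y
so trace(a b a b) = trace(b a)*trace(b a) - trace(1)   [split at repeated b] = z^2 - 2
so trace(a b^-1 a b) = trace(a b a)*trace(b) - trace(a b a b) = x*y*z - y^2 - z^2 + 2
trace(a b^-1 a b^-1) = trace(a b^-1 a)*trace(b) - trace(a b^-1 a b) = x^2*y^2 - 2*x*y*z + z^2 - 2
trace(b^-1 a b^-2 a) = trace(a b^-1 a b^-1)*trace(b) - trace(a b^-1 a) = x^2*y^3 - 2*x*y^2*z - x^2*y + y*z^2 + x*z - y
trace(b^-2 a^-1 b^-1 a) = trace(b^-1 a b^-2)*trace(a) - trace(b^-1 a b^-2 a) = x*y^2*z - x^2*y - y*z^2 + y
assemble the triple (trace(r) - 2; trace(r a) - x; trace(r b) - y)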